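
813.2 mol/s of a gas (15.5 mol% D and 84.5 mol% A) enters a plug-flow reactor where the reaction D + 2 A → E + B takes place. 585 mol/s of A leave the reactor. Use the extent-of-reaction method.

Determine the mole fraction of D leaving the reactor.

0.0984

For A: n = n₀ − 2ξ → 585 = 687.2 − 2ξ, giving ξ = 51.08 mol/s.
Outlet amounts (n = n₀ + ν ξ):
  D: 126 − 1(51.08) = 74.97
  A: 687.2 − 2(51.08) = 585
  E: 0 + 1(51.08) = 51.08
  B: 0 + 1(51.08) = 51.08
Total out = 762.1 mol/s; y_D = 74.97 / 762.1 = 0.09837.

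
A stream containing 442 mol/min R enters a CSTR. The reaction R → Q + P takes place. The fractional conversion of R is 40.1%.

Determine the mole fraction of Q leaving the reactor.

R reacted = 0.401 × 442 = 177.2 mol/min; ν_R = −1, so ξ = 177.2/1 = 177.2 mol/min.
Outlet amounts (n = n₀ + ν ξ):
  R: 442 − 1(177.2) = 264.8
  Q: 0 + 1(177.2) = 177.2
  P: 0 + 1(177.2) = 177.2
Total out = 619.2 mol/min; y_Q = 177.2 / 619.2 = 0.2862.

0.286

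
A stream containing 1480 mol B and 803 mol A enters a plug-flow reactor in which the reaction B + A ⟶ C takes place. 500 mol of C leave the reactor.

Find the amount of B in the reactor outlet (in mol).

980 mol

For C: n = n₀ + 1ξ → 500 = 0 + 1ξ, giving ξ = 500 mol.
Outlet amounts (n = n₀ + ν ξ):
  B: 1480 − 1(500) = 980
  A: 803 − 1(500) = 303
  C: 0 + 1(500) = 500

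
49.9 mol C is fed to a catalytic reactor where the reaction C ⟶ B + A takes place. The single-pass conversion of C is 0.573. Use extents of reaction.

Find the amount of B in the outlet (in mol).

C reacted = 0.573 × 49.9 = 28.59 mol; ν_C = −1, so ξ = 28.59/1 = 28.59 mol.
Outlet amounts (n = n₀ + ν ξ):
  C: 49.9 − 1(28.59) = 21.31
  B: 0 + 1(28.59) = 28.59
  A: 0 + 1(28.59) = 28.59

28.6 mol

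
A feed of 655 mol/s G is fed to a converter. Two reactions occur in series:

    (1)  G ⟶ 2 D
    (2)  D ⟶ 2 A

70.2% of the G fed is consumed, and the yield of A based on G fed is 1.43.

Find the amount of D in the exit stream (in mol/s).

Conversion of G: G consumed = 1ξ₁ = 0.702 × 655 → ξ₁ = 459.8 mol/s.
Yield of A: 2ξ₂ / 655 = 1.43 → ξ₂ = 468.3 mol/s.
Outlet amounts (n = n₀ + Σ ν·ξ):
  G: 655 − 1(459.8) = 195.2
  D: 0 + 2(459.8) − 1(468.3) = 451.3
  A: 0 + 2(468.3) = 936.6

451 mol/s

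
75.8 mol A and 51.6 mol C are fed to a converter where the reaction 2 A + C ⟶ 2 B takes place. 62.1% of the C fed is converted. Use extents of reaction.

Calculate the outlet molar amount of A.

11.7 mol

C reacted = 0.621 × 51.6 = 32.04 mol; ν_C = −1, so ξ = 32.04/1 = 32.04 mol.
Outlet amounts (n = n₀ + ν ξ):
  A: 75.8 − 2(32.04) = 11.71
  C: 51.6 − 1(32.04) = 19.56
  B: 0 + 2(32.04) = 64.09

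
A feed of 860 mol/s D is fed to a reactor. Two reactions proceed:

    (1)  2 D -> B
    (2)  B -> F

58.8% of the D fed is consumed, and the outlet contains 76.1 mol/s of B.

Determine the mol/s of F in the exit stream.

Conversion of D: D consumed = 2ξ₁ = 0.588 × 860 → ξ₁ = 252.8 mol/s.
B balance: n_B = 0 + 1ξ₁ − 1ξ₂ = 76.1 → ξ₂ = (1·252.8 − 76.1)/1 = 176.7 mol/s.
Outlet amounts (n = n₀ + Σ ν·ξ):
  D: 860 − 2(252.8) = 354.3
  B: 0 + 1(252.8) − 1(176.7) = 76.1
  F: 0 + 1(176.7) = 176.7

177 mol/s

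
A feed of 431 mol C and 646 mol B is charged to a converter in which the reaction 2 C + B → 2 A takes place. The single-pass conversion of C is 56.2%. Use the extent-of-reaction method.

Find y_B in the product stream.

C reacted = 0.562 × 431 = 242.2 mol; ν_C = −2, so ξ = 242.2/2 = 121.1 mol.
Outlet amounts (n = n₀ + ν ξ):
  C: 431 − 2(121.1) = 188.8
  B: 646 − 1(121.1) = 524.9
  A: 0 + 2(121.1) = 242.2
Total out = 955.9 mol; y_B = 524.9 / 955.9 = 0.5491.

0.549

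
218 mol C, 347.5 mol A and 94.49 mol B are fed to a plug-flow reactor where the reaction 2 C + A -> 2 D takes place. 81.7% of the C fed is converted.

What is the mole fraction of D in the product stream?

0.312

C reacted = 0.817 × 218 = 178.1 mol; ν_C = −2, so ξ = 178.1/2 = 89.05 mol.
Outlet amounts (n = n₀ + ν ξ):
  C: 218 − 2(89.05) = 39.89
  A: 347.5 − 1(89.05) = 258.4
  D: 0 + 2(89.05) = 178.1
  B: 94.49 (inert)
Total out = 570.9 mol; y_D = 178.1 / 570.9 = 0.312.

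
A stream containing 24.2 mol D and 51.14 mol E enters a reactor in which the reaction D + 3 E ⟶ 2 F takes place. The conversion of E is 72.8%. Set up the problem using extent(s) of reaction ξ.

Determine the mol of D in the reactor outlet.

E reacted = 0.728 × 51.14 = 37.23 mol; ν_E = −3, so ξ = 37.23/3 = 12.41 mol.
Outlet amounts (n = n₀ + ν ξ):
  D: 24.2 − 1(12.41) = 11.79
  E: 51.14 − 3(12.41) = 13.91
  F: 0 + 2(12.41) = 24.82

11.8 mol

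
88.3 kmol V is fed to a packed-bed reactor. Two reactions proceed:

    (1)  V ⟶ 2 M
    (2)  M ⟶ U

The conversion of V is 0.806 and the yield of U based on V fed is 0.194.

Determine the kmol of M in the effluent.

125 kmol

Conversion of V: V consumed = 1ξ₁ = 0.806 × 88.3 → ξ₁ = 71.17 kmol.
Yield of U: 1ξ₂ / 88.3 = 0.194 → ξ₂ = 17.13 kmol.
Outlet amounts (n = n₀ + Σ ν·ξ):
  V: 88.3 − 1(71.17) = 17.13
  M: 0 + 2(71.17) − 1(17.13) = 125.2
  U: 0 + 1(17.13) = 17.13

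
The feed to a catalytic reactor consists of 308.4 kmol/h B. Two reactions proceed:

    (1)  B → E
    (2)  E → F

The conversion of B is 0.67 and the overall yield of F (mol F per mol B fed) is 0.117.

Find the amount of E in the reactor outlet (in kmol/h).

171 kmol/h

Conversion of B: B consumed = 1ξ₁ = 0.67 × 308.4 → ξ₁ = 206.6 kmol/h.
Yield of F: 1ξ₂ / 308.4 = 0.117 → ξ₂ = 36.08 kmol/h.
Outlet amounts (n = n₀ + Σ ν·ξ):
  B: 308.4 − 1(206.6) = 101.8
  E: 0 + 1(206.6) − 1(36.08) = 170.5
  F: 0 + 1(36.08) = 36.08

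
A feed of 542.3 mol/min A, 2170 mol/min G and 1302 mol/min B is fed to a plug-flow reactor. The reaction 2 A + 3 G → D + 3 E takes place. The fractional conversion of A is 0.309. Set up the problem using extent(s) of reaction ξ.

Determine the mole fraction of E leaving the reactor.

A reacted = 0.309 × 542.3 = 167.6 mol/min; ν_A = −2, so ξ = 167.6/2 = 83.79 mol/min.
Outlet amounts (n = n₀ + ν ξ):
  A: 542.3 − 2(83.79) = 374.7
  G: 2170 − 3(83.79) = 1919
  D: 0 + 1(83.79) = 83.79
  E: 0 + 3(83.79) = 251.4
  B: 1302 (inert)
Total out = 3931 mol/min; y_E = 251.4 / 3931 = 0.06395.

0.0639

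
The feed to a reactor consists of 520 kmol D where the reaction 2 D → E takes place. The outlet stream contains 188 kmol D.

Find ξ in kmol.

For D: n = n₀ − 2ξ → 188 = 520 − 2ξ, giving ξ = 166 kmol.
Outlet amounts (n = n₀ + ν ξ):
  D: 520 − 2(166) = 188
  E: 0 + 1(166) = 166

ξ = 166 kmol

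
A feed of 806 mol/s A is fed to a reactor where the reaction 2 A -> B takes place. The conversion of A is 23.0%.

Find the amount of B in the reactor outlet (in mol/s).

A reacted = 0.23 × 806 = 185.4 mol/s; ν_A = −2, so ξ = 185.4/2 = 92.69 mol/s.
Outlet amounts (n = n₀ + ν ξ):
  A: 806 − 2(92.69) = 620.6
  B: 0 + 1(92.69) = 92.69

92.7 mol/s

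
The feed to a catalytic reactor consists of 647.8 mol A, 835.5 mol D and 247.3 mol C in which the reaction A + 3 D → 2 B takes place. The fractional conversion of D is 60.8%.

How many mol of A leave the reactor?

478 mol

D reacted = 0.608 × 835.5 = 508 mol; ν_D = −3, so ξ = 508/3 = 169.3 mol.
Outlet amounts (n = n₀ + ν ξ):
  A: 647.8 − 1(169.3) = 478.5
  D: 835.5 − 3(169.3) = 327.5
  B: 0 + 2(169.3) = 338.7
  C: 247.3 (inert)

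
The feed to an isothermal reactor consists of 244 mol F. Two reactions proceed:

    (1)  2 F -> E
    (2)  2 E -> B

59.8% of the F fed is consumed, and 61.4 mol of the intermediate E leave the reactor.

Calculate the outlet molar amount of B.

5.78 mol

Conversion of F: F consumed = 2ξ₁ = 0.598 × 244 → ξ₁ = 72.96 mol.
E balance: n_E = 0 + 1ξ₁ − 2ξ₂ = 61.4 → ξ₂ = (1·72.96 − 61.4)/2 = 5.778 mol.
Outlet amounts (n = n₀ + Σ ν·ξ):
  F: 244 − 2(72.96) = 98.09
  E: 0 + 1(72.96) − 2(5.778) = 61.4
  B: 0 + 1(5.778) = 5.778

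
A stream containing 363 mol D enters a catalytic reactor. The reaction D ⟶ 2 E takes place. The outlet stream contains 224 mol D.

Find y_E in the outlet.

0.554

For D: n = n₀ − 1ξ → 224 = 363 − 1ξ, giving ξ = 139 mol.
Outlet amounts (n = n₀ + ν ξ):
  D: 363 − 1(139) = 224
  E: 0 + 2(139) = 278
Total out = 502 mol; y_E = 278 / 502 = 0.5538.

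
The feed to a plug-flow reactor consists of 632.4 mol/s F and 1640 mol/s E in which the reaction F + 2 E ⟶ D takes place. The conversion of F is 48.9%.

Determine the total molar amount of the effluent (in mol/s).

1650 mol/s

F reacted = 0.489 × 632.4 = 309.2 mol/s; ν_F = −1, so ξ = 309.2/1 = 309.2 mol/s.
Outlet amounts (n = n₀ + ν ξ):
  F: 632.4 − 1(309.2) = 323.2
  E: 1640 − 2(309.2) = 1022
  D: 0 + 1(309.2) = 309.2
Total out = 323.2 + 1022 + 309.2 = 1654 mol/s.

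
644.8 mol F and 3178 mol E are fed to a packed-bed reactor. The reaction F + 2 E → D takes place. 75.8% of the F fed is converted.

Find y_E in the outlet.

F reacted = 0.758 × 644.8 = 488.8 mol; ν_F = −1, so ξ = 488.8/1 = 488.8 mol.
Outlet amounts (n = n₀ + ν ξ):
  F: 644.8 − 1(488.8) = 156
  E: 3178 − 2(488.8) = 2200
  D: 0 + 1(488.8) = 488.8
Total out = 2845 mol; y_E = 2200 / 2845 = 0.7734.

0.773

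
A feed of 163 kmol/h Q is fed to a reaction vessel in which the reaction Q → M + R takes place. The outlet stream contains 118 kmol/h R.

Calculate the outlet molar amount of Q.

45 kmol/h

For R: n = n₀ + 1ξ → 118 = 0 + 1ξ, giving ξ = 118 kmol/h.
Outlet amounts (n = n₀ + ν ξ):
  Q: 163 − 1(118) = 45
  M: 0 + 1(118) = 118
  R: 0 + 1(118) = 118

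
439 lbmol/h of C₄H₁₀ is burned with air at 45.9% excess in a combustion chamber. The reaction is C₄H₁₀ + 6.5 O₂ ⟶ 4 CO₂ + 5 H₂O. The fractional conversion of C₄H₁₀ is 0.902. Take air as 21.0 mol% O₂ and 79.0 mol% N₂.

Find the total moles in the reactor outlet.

20900 lbmol/h

Stoichiometric O₂ = 6.5 × 439 = 2854 lbmol/h; O₂ fed = 2854 × 1.459 = 4163 lbmol/h.
N₂ fed = 4163 × 79/21 = 15660 lbmol/h.
Fuel reacted = 0.902 × 439 → ξ = 396 lbmol/h.
Outlet (n = n₀ + ν ξ):
  C₄H₁₀: 439 − 1(396) = 43.02
  O₂: 4163 − 6.5(396) = 1589
  N₂: 15660 (inert)
  CO₂: 0 + 4(396) = 1584
  H₂O: 0 + 5(396) = 1980
Total out = 43.02 + 1589 + 15660 + 1584 + 1980 = 20860 lbmol/h.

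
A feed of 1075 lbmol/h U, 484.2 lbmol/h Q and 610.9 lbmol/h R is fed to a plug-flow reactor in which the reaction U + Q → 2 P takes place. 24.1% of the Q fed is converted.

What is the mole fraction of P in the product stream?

0.108

Q reacted = 0.241 × 484.2 = 116.7 lbmol/h; ν_Q = −1, so ξ = 116.7/1 = 116.7 lbmol/h.
Outlet amounts (n = n₀ + ν ξ):
  U: 1075 − 1(116.7) = 958.3
  Q: 484.2 − 1(116.7) = 367.5
  P: 0 + 2(116.7) = 233.4
  R: 610.9 (inert)
Total out = 2170 lbmol/h; y_P = 233.4 / 2170 = 0.1075.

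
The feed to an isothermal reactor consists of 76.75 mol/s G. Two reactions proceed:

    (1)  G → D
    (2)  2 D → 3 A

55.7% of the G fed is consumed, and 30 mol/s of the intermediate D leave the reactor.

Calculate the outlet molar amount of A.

Conversion of G: G consumed = 1ξ₁ = 0.557 × 76.75 → ξ₁ = 42.75 mol/s.
D balance: n_D = 0 + 1ξ₁ − 2ξ₂ = 30 → ξ₂ = (1·42.75 − 30)/2 = 6.375 mol/s.
Outlet amounts (n = n₀ + Σ ν·ξ):
  G: 76.75 − 1(42.75) = 34
  D: 0 + 1(42.75) − 2(6.375) = 30
  A: 0 + 3(6.375) = 19.12

19.1 mol/s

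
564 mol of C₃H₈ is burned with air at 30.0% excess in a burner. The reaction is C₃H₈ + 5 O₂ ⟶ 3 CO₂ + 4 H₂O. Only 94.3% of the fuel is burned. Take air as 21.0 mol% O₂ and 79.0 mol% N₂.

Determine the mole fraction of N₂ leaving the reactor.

Stoichiometric O₂ = 5 × 564 = 2820 mol; O₂ fed = 2820 × 1.300 = 3666 mol.
N₂ fed = 3666 × 79/21 = 13790 mol.
Fuel reacted = 0.943 × 564 → ξ = 531.9 mol.
Outlet (n = n₀ + ν ξ):
  C₃H₈: 564 − 1(531.9) = 32.15
  O₂: 3666 − 5(531.9) = 1007
  N₂: 13790 (inert)
  CO₂: 0 + 3(531.9) = 1596
  H₂O: 0 + 4(531.9) = 2127
Total out = 18550 mol; y_N₂ = 13790 / 18550 = 0.7433.

0.743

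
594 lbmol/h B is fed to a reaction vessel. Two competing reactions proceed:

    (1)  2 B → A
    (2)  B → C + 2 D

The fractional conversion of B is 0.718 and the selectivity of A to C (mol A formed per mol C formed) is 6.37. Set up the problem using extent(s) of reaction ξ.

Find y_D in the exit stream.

0.135

Conversion of B: B consumed = 0.718 × 594 = 426.5 lbmol/h = 2ξ₁ + 1ξ₂.
Selectivity: 1ξ₁ / (1ξ₂) = 6.37 → ξ₁ = 6.37 ξ₂.
Substitute: (2·6.37 + 1) ξ₂ = 426.5 → ξ₂ = 31.04 lbmol/h, ξ₁ = 197.7 lbmol/h.
Outlet amounts (n = n₀ + Σ ν·ξ):
  B: 594 − 2(197.7) − 1(31.04) = 167.5
  A: 0 + 1(197.7) = 197.7
  C: 0 + 1(31.04) = 31.04
  D: 0 + 2(31.04) = 62.08
Total out = 458.4 lbmol/h; y_D = 62.08 / 458.4 = 0.1354.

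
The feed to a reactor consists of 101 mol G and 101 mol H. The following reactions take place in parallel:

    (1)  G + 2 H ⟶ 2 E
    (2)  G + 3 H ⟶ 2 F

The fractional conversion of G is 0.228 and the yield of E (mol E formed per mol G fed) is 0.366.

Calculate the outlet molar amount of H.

50.4 mol

Yield of E: 2ξ₁ / 101 = 0.366 → ξ₁ = 18.48 mol.
Conversion of G: 1ξ₁ + 1ξ₂ = 0.228 × 101 = 23.03 → ξ₂ = 4.545 mol.
Outlet amounts (n = n₀ + Σ ν·ξ):
  G: 101 − 1(18.48) − 1(4.545) = 77.97
  H: 101 − 2(18.48) − 3(4.545) = 50.4
  E: 0 + 2(18.48) = 36.97
  F: 0 + 2(4.545) = 9.09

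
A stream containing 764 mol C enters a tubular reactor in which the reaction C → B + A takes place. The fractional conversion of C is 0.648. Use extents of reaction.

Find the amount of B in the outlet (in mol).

495 mol

C reacted = 0.648 × 764 = 495.1 mol; ν_C = −1, so ξ = 495.1/1 = 495.1 mol.
Outlet amounts (n = n₀ + ν ξ):
  C: 764 − 1(495.1) = 268.9
  B: 0 + 1(495.1) = 495.1
  A: 0 + 1(495.1) = 495.1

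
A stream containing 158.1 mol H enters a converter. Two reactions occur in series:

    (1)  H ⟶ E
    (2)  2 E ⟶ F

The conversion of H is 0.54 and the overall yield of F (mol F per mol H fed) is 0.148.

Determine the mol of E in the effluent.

38.6 mol

Conversion of H: H consumed = 1ξ₁ = 0.54 × 158.1 → ξ₁ = 85.37 mol.
Yield of F: 1ξ₂ / 158.1 = 0.148 → ξ₂ = 23.4 mol.
Outlet amounts (n = n₀ + Σ ν·ξ):
  H: 158.1 − 1(85.37) = 72.73
  E: 0 + 1(85.37) − 2(23.4) = 38.58
  F: 0 + 1(23.4) = 23.4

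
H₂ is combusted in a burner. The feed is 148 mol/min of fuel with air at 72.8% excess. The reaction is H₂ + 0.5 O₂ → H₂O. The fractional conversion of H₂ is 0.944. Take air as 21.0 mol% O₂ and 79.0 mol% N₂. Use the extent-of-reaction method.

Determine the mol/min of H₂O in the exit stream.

140 mol/min

Stoichiometric O₂ = 0.5 × 148 = 74 mol/min; O₂ fed = 74 × 1.728 = 127.9 mol/min.
N₂ fed = 127.9 × 79/21 = 481 mol/min.
Fuel reacted = 0.944 × 148 → ξ = 139.7 mol/min.
Outlet (n = n₀ + ν ξ):
  H₂: 148 − 1(139.7) = 8.288
  O₂: 127.9 − 0.5(139.7) = 58.02
  N₂: 481 (inert)
  H₂O: 0 + 1(139.7) = 139.7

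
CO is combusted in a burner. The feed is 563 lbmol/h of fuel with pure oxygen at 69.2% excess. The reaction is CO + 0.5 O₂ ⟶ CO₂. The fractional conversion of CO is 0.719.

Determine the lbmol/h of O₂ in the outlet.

274 lbmol/h

Stoichiometric O₂ = 0.5 × 563 = 281.5 lbmol/h; O₂ fed = 281.5 × 1.692 = 476.3 lbmol/h.
Fuel reacted = 0.719 × 563 → ξ = 404.8 lbmol/h.
Outlet (n = n₀ + ν ξ):
  CO: 563 − 1(404.8) = 158.2
  O₂: 476.3 − 0.5(404.8) = 273.9
  CO₂: 0 + 1(404.8) = 404.8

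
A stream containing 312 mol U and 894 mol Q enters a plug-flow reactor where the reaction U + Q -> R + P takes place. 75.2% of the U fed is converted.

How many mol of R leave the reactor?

U reacted = 0.752 × 312 = 234.6 mol; ν_U = −1, so ξ = 234.6/1 = 234.6 mol.
Outlet amounts (n = n₀ + ν ξ):
  U: 312 − 1(234.6) = 77.38
  Q: 894 − 1(234.6) = 659.4
  R: 0 + 1(234.6) = 234.6
  P: 0 + 1(234.6) = 234.6

235 mol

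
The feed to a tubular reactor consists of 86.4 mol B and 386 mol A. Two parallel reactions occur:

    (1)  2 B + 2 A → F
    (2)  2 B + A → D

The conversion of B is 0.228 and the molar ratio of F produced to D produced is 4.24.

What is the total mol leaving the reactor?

Conversion of B: B consumed = 0.228 × 86.4 = 19.7 mol = 2ξ₁ + 2ξ₂.
Selectivity: 1ξ₁ / (1ξ₂) = 4.24 → ξ₁ = 4.24 ξ₂.
Substitute: (2·4.24 + 2) ξ₂ = 19.7 → ξ₂ = 1.88 mol, ξ₁ = 7.97 mol.
Outlet amounts (n = n₀ + Σ ν·ξ):
  B: 86.4 − 2(7.97) − 2(1.88) = 66.7
  A: 386 − 2(7.97) − 1(1.88) = 368.2
  F: 0 + 1(7.97) = 7.97
  D: 0 + 1(1.88) = 1.88
Total out = 66.7 + 368.2 + 7.97 + 1.88 = 444.7 mol.

445 mol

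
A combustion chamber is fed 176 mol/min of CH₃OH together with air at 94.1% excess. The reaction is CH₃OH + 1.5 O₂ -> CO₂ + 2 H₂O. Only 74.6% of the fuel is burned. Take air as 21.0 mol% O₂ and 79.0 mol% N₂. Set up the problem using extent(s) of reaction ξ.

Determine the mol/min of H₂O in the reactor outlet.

Stoichiometric O₂ = 1.5 × 176 = 264 mol/min; O₂ fed = 264 × 1.941 = 512.4 mol/min.
N₂ fed = 512.4 × 79/21 = 1928 mol/min.
Fuel reacted = 0.746 × 176 → ξ = 131.3 mol/min.
Outlet (n = n₀ + ν ξ):
  CH₃OH: 176 − 1(131.3) = 44.7
  O₂: 512.4 − 1.5(131.3) = 315.5
  N₂: 1928 (inert)
  CO₂: 0 + 1(131.3) = 131.3
  H₂O: 0 + 2(131.3) = 262.6

263 mol/min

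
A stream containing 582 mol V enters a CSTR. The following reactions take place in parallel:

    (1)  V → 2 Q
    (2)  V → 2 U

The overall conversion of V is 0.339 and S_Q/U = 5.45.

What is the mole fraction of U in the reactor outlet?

0.0785

Conversion of V: V consumed = 0.339 × 582 = 197.3 mol = 1ξ₁ + 1ξ₂.
Selectivity: 2ξ₁ / (2ξ₂) = 5.45 → ξ₁ = 5.45 ξ₂.
Substitute: (1·5.45 + 1) ξ₂ = 197.3 → ξ₂ = 30.59 mol, ξ₁ = 166.7 mol.
Outlet amounts (n = n₀ + Σ ν·ξ):
  V: 582 − 1(166.7) − 1(30.59) = 384.7
  Q: 0 + 2(166.7) = 333.4
  U: 0 + 2(30.59) = 61.18
Total out = 779.3 mol; y_U = 61.18 / 779.3 = 0.0785.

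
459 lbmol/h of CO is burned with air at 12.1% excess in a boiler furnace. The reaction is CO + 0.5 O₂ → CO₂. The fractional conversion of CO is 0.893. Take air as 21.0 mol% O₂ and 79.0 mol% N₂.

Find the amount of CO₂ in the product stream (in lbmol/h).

Stoichiometric O₂ = 0.5 × 459 = 229.5 lbmol/h; O₂ fed = 229.5 × 1.121 = 257.3 lbmol/h.
N₂ fed = 257.3 × 79/21 = 967.8 lbmol/h.
Fuel reacted = 0.893 × 459 → ξ = 409.9 lbmol/h.
Outlet (n = n₀ + ν ξ):
  CO: 459 − 1(409.9) = 49.11
  O₂: 257.3 − 0.5(409.9) = 52.33
  N₂: 967.8 (inert)
  CO₂: 0 + 1(409.9) = 409.9

410 lbmol/h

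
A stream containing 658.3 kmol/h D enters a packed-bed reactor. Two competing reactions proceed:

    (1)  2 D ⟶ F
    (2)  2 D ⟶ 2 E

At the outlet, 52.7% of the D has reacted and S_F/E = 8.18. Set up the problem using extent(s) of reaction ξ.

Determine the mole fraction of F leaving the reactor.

0.33

Conversion of D: D consumed = 0.527 × 658.3 = 346.9 kmol/h = 2ξ₁ + 2ξ₂.
Selectivity: 1ξ₁ / (2ξ₂) = 8.18 → ξ₁ = 16.36 ξ₂.
Substitute: (2·16.36 + 2) ξ₂ = 346.9 → ξ₂ = 9.992 kmol/h, ξ₁ = 163.5 kmol/h.
Outlet amounts (n = n₀ + Σ ν·ξ):
  D: 658.3 − 2(163.5) − 2(9.992) = 311.4
  F: 0 + 1(163.5) = 163.5
  E: 0 + 2(9.992) = 19.98
Total out = 494.8 kmol/h; y_F = 163.5 / 494.8 = 0.3304.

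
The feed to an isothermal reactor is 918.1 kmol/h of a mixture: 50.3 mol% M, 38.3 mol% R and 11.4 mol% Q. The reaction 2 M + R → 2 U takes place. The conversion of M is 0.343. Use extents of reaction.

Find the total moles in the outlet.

M reacted = 0.343 × 461.8 = 158.4 kmol/h; ν_M = −2, so ξ = 158.4/2 = 79.2 kmol/h.
Outlet amounts (n = n₀ + ν ξ):
  M: 461.8 − 2(79.2) = 303.4
  R: 351.6 − 1(79.2) = 272.4
  U: 0 + 2(79.2) = 158.4
  Q: 104.7 (inert)
Total out = 303.4 + 272.4 + 158.4 + 104.7 = 838.9 kmol/h.

839 kmol/h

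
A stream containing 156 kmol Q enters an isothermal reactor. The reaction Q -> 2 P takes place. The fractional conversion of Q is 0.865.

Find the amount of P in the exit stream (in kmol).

Q reacted = 0.865 × 156 = 134.9 kmol; ν_Q = −1, so ξ = 134.9/1 = 134.9 kmol.
Outlet amounts (n = n₀ + ν ξ):
  Q: 156 − 1(134.9) = 21.06
  P: 0 + 2(134.9) = 269.9

270 kmol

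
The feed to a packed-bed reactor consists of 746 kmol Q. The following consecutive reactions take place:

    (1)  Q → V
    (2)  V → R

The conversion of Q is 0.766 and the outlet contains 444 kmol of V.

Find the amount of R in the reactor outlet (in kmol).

Conversion of Q: Q consumed = 1ξ₁ = 0.766 × 746 → ξ₁ = 571.4 kmol.
V balance: n_V = 0 + 1ξ₁ − 1ξ₂ = 444 → ξ₂ = (1·571.4 − 444)/1 = 127.4 kmol.
Outlet amounts (n = n₀ + Σ ν·ξ):
  Q: 746 − 1(571.4) = 174.6
  V: 0 + 1(571.4) − 1(127.4) = 444
  R: 0 + 1(127.4) = 127.4

127 kmol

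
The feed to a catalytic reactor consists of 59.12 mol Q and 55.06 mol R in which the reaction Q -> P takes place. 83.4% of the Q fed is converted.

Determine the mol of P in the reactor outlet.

49.3 mol

Q reacted = 0.834 × 59.12 = 49.31 mol; ν_Q = −1, so ξ = 49.31/1 = 49.31 mol.
Outlet amounts (n = n₀ + ν ξ):
  Q: 59.12 − 1(49.31) = 9.814
  P: 0 + 1(49.31) = 49.31
  R: 55.06 (inert)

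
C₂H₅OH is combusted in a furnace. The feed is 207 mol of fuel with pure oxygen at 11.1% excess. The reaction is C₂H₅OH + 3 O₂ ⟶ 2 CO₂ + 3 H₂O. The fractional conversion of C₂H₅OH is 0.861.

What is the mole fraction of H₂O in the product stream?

Stoichiometric O₂ = 3 × 207 = 621 mol; O₂ fed = 621 × 1.111 = 689.9 mol.
Fuel reacted = 0.861 × 207 → ξ = 178.2 mol.
Outlet (n = n₀ + ν ξ):
  C₂H₅OH: 207 − 1(178.2) = 28.77
  O₂: 689.9 − 3(178.2) = 155.2
  CO₂: 0 + 2(178.2) = 356.5
  H₂O: 0 + 3(178.2) = 534.7
Total out = 1075 mol; y_H₂O = 534.7 / 1075 = 0.4973.

0.497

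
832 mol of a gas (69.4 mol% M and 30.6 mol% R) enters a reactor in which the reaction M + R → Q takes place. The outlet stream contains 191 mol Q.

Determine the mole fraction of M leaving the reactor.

For Q: n = n₀ + 1ξ → 191 = 0 + 1ξ, giving ξ = 191 mol.
Outlet amounts (n = n₀ + ν ξ):
  M: 577.4 − 1(191) = 386.4
  R: 254.6 − 1(191) = 63.59
  Q: 0 + 1(191) = 191
Total out = 641 mol; y_M = 386.4 / 641 = 0.6028.

0.603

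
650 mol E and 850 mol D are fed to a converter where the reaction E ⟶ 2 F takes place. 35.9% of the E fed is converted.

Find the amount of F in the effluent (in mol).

E reacted = 0.359 × 650 = 233.3 mol; ν_E = −1, so ξ = 233.3/1 = 233.3 mol.
Outlet amounts (n = n₀ + ν ξ):
  E: 650 − 1(233.3) = 416.6
  F: 0 + 2(233.3) = 466.7
  D: 850 (inert)

467 mol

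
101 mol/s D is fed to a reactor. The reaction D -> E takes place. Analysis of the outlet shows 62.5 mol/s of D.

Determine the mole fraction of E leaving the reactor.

0.381

For D: n = n₀ − 1ξ → 62.5 = 101 − 1ξ, giving ξ = 38.5 mol/s.
Outlet amounts (n = n₀ + ν ξ):
  D: 101 − 1(38.5) = 62.5
  E: 0 + 1(38.5) = 38.5
Total out = 101 mol/s; y_E = 38.5 / 101 = 0.3812.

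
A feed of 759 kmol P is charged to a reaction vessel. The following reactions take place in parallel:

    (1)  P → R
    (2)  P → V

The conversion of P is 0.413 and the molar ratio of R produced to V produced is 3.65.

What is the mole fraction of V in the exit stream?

0.0888

Conversion of P: P consumed = 0.413 × 759 = 313.5 kmol = 1ξ₁ + 1ξ₂.
Selectivity: 1ξ₁ / (1ξ₂) = 3.65 → ξ₁ = 3.65 ξ₂.
Substitute: (1·3.65 + 1) ξ₂ = 313.5 → ξ₂ = 67.41 kmol, ξ₁ = 246.1 kmol.
Outlet amounts (n = n₀ + Σ ν·ξ):
  P: 759 − 1(246.1) − 1(67.41) = 445.5
  R: 0 + 1(246.1) = 246.1
  V: 0 + 1(67.41) = 67.41
Total out = 759 kmol; y_V = 67.41 / 759 = 0.08882.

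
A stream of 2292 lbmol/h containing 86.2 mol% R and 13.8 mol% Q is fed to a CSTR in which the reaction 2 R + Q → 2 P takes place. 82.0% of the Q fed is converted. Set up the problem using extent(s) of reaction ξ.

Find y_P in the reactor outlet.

Q reacted = 0.82 × 316.3 = 259.4 lbmol/h; ν_Q = −1, so ξ = 259.4/1 = 259.4 lbmol/h.
Outlet amounts (n = n₀ + ν ξ):
  R: 1976 − 2(259.4) = 1457
  Q: 316.3 − 1(259.4) = 56.93
  P: 0 + 2(259.4) = 518.7
Total out = 2033 lbmol/h; y_P = 518.7 / 2033 = 0.2552.

0.255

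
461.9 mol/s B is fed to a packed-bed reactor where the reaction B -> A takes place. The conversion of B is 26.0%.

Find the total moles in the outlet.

462 mol/s

B reacted = 0.26 × 461.9 = 120.1 mol/s; ν_B = −1, so ξ = 120.1/1 = 120.1 mol/s.
Outlet amounts (n = n₀ + ν ξ):
  B: 461.9 − 1(120.1) = 341.8
  A: 0 + 1(120.1) = 120.1
Total out = 341.8 + 120.1 = 461.9 mol/s.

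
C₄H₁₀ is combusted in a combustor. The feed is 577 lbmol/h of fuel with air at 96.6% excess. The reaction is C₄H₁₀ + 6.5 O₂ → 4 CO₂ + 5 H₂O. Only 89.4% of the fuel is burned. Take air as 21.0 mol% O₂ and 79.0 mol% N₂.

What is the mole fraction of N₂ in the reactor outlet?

Stoichiometric O₂ = 6.5 × 577 = 3750 lbmol/h; O₂ fed = 3750 × 1.966 = 7373 lbmol/h.
N₂ fed = 7373 × 79/21 = 27740 lbmol/h.
Fuel reacted = 0.894 × 577 → ξ = 515.8 lbmol/h.
Outlet (n = n₀ + ν ξ):
  C₄H₁₀: 577 − 1(515.8) = 61.16
  O₂: 7373 − 6.5(515.8) = 4021
  N₂: 27740 (inert)
  CO₂: 0 + 4(515.8) = 2063
  H₂O: 0 + 5(515.8) = 2579
Total out = 36460 lbmol/h; y_N₂ = 27740 / 36460 = 0.7607.

0.761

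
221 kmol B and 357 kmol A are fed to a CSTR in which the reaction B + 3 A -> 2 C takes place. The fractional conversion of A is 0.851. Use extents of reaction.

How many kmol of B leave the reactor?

A reacted = 0.851 × 357 = 303.8 kmol; ν_A = −3, so ξ = 303.8/3 = 101.3 kmol.
Outlet amounts (n = n₀ + ν ξ):
  B: 221 − 1(101.3) = 119.7
  A: 357 − 3(101.3) = 53.19
  C: 0 + 2(101.3) = 202.5

120 kmol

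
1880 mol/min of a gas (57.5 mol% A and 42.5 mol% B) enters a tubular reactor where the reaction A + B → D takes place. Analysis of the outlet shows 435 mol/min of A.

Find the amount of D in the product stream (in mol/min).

646 mol/min

For A: n = n₀ − 1ξ → 435 = 1081 − 1ξ, giving ξ = 646 mol/min.
Outlet amounts (n = n₀ + ν ξ):
  A: 1081 − 1(646) = 435
  B: 799 − 1(646) = 153
  D: 0 + 1(646) = 646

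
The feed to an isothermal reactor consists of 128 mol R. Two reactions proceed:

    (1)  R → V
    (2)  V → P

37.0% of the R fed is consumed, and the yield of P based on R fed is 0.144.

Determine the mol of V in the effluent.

28.9 mol

Conversion of R: R consumed = 1ξ₁ = 0.37 × 128 → ξ₁ = 47.36 mol.
Yield of P: 1ξ₂ / 128 = 0.144 → ξ₂ = 18.43 mol.
Outlet amounts (n = n₀ + Σ ν·ξ):
  R: 128 − 1(47.36) = 80.64
  V: 0 + 1(47.36) − 1(18.43) = 28.93
  P: 0 + 1(18.43) = 18.43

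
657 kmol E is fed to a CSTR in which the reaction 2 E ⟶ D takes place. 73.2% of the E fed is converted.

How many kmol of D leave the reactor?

240 kmol

E reacted = 0.732 × 657 = 480.9 kmol; ν_E = −2, so ξ = 480.9/2 = 240.5 kmol.
Outlet amounts (n = n₀ + ν ξ):
  E: 657 − 2(240.5) = 176.1
  D: 0 + 1(240.5) = 240.5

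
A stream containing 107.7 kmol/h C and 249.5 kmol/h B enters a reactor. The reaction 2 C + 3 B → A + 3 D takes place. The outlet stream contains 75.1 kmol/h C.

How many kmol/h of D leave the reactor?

For C: n = n₀ − 2ξ → 75.1 = 107.7 − 2ξ, giving ξ = 16.3 kmol/h.
Outlet amounts (n = n₀ + ν ξ):
  C: 107.7 − 2(16.3) = 75.1
  B: 249.5 − 3(16.3) = 200.6
  A: 0 + 1(16.3) = 16.3
  D: 0 + 3(16.3) = 48.9

48.9 kmol/h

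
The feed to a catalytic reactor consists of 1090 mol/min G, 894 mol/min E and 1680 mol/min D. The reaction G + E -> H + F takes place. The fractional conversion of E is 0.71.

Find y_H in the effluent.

E reacted = 0.71 × 894 = 634.7 mol/min; ν_E = −1, so ξ = 634.7/1 = 634.7 mol/min.
Outlet amounts (n = n₀ + ν ξ):
  G: 1090 − 1(634.7) = 455.3
  E: 894 − 1(634.7) = 259.3
  H: 0 + 1(634.7) = 634.7
  F: 0 + 1(634.7) = 634.7
  D: 1680 (inert)
Total out = 3664 mol/min; y_H = 634.7 / 3664 = 0.1732.

0.173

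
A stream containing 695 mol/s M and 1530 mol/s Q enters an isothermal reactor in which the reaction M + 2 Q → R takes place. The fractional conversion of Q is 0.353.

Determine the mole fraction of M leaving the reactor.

0.252

Q reacted = 0.353 × 1530 = 540.1 mol/s; ν_Q = −2, so ξ = 540.1/2 = 270 mol/s.
Outlet amounts (n = n₀ + ν ξ):
  M: 695 − 1(270) = 425
  Q: 1530 − 2(270) = 989.9
  R: 0 + 1(270) = 270
Total out = 1685 mol/s; y_M = 425 / 1685 = 0.2522.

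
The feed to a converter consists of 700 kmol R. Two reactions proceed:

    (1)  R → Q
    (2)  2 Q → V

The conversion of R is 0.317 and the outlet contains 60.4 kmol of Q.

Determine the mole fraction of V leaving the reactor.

0.13

Conversion of R: R consumed = 1ξ₁ = 0.317 × 700 → ξ₁ = 221.9 kmol.
Q balance: n_Q = 0 + 1ξ₁ − 2ξ₂ = 60.4 → ξ₂ = (1·221.9 − 60.4)/2 = 80.75 kmol.
Outlet amounts (n = n₀ + Σ ν·ξ):
  R: 700 − 1(221.9) = 478.1
  Q: 0 + 1(221.9) − 2(80.75) = 60.4
  V: 0 + 1(80.75) = 80.75
Total out = 619.2 kmol; y_V = 80.75 / 619.2 = 0.1304.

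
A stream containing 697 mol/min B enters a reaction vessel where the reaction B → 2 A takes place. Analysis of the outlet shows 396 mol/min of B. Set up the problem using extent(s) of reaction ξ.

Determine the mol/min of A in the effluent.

For B: n = n₀ − 1ξ → 396 = 697 − 1ξ, giving ξ = 301 mol/min.
Outlet amounts (n = n₀ + ν ξ):
  B: 697 − 1(301) = 396
  A: 0 + 2(301) = 602

602 mol/min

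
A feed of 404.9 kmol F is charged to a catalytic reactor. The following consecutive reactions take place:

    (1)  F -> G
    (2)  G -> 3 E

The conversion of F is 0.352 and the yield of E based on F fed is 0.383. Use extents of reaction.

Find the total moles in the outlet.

508 kmol

Conversion of F: F consumed = 1ξ₁ = 0.352 × 404.9 → ξ₁ = 142.5 kmol.
Yield of E: 3ξ₂ / 404.9 = 0.383 → ξ₂ = 51.69 kmol.
Outlet amounts (n = n₀ + Σ ν·ξ):
  F: 404.9 − 1(142.5) = 262.4
  G: 0 + 1(142.5) − 1(51.69) = 90.83
  E: 0 + 3(51.69) = 155.1
Total out = 262.4 + 90.83 + 155.1 = 508.3 kmol.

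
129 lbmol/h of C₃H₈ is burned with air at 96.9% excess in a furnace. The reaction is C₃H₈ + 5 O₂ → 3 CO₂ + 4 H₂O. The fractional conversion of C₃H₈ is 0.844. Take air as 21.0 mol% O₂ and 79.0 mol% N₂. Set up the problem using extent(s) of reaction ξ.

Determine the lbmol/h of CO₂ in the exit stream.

Stoichiometric O₂ = 5 × 129 = 645 lbmol/h; O₂ fed = 645 × 1.969 = 1270 lbmol/h.
N₂ fed = 1270 × 79/21 = 4778 lbmol/h.
Fuel reacted = 0.844 × 129 → ξ = 108.9 lbmol/h.
Outlet (n = n₀ + ν ξ):
  C₃H₈: 129 − 1(108.9) = 20.12
  O₂: 1270 − 5(108.9) = 725.6
  N₂: 4778 (inert)
  CO₂: 0 + 3(108.9) = 326.6
  H₂O: 0 + 4(108.9) = 435.5

327 lbmol/h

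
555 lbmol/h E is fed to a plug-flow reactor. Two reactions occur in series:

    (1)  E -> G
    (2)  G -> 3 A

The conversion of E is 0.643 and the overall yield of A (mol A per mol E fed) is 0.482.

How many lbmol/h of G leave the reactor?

268 lbmol/h

Conversion of E: E consumed = 1ξ₁ = 0.643 × 555 → ξ₁ = 356.9 lbmol/h.
Yield of A: 3ξ₂ / 555 = 0.482 → ξ₂ = 89.17 lbmol/h.
Outlet amounts (n = n₀ + Σ ν·ξ):
  E: 555 − 1(356.9) = 198.1
  G: 0 + 1(356.9) − 1(89.17) = 267.7
  A: 0 + 3(89.17) = 267.5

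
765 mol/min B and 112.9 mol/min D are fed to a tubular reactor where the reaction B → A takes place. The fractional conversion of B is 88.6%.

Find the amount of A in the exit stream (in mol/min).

678 mol/min

B reacted = 0.886 × 765 = 677.8 mol/min; ν_B = −1, so ξ = 677.8/1 = 677.8 mol/min.
Outlet amounts (n = n₀ + ν ξ):
  B: 765 − 1(677.8) = 87.21
  A: 0 + 1(677.8) = 677.8
  D: 112.9 (inert)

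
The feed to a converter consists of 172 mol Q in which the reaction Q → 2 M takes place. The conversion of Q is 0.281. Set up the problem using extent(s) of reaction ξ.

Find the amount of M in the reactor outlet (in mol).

96.7 mol

Q reacted = 0.281 × 172 = 48.33 mol; ν_Q = −1, so ξ = 48.33/1 = 48.33 mol.
Outlet amounts (n = n₀ + ν ξ):
  Q: 172 − 1(48.33) = 123.7
  M: 0 + 2(48.33) = 96.66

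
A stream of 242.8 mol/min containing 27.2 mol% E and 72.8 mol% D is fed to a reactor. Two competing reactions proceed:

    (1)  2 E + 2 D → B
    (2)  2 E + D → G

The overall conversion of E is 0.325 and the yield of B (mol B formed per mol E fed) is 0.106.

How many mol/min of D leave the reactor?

Yield of B: 1ξ₁ / 66.04 = 0.106 → ξ₁ = 7 mol/min.
Conversion of E: 2ξ₁ + 2ξ₂ = 0.325 × 66.04 = 21.46 → ξ₂ = 3.731 mol/min.
Outlet amounts (n = n₀ + Σ ν·ξ):
  E: 66.04 − 2(7) − 2(3.731) = 44.58
  D: 176.8 − 2(7) − 1(3.731) = 159
  B: 0 + 1(7) = 7
  G: 0 + 1(3.731) = 3.731

159 mol/min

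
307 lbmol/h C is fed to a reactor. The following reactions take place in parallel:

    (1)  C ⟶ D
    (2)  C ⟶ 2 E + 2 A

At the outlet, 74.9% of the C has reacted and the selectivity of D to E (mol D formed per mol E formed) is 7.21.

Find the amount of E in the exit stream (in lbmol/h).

29.8 lbmol/h

Conversion of C: C consumed = 0.749 × 307 = 229.9 lbmol/h = 1ξ₁ + 1ξ₂.
Selectivity: 1ξ₁ / (2ξ₂) = 7.21 → ξ₁ = 14.42 ξ₂.
Substitute: (1·14.42 + 1) ξ₂ = 229.9 → ξ₂ = 14.91 lbmol/h, ξ₁ = 215 lbmol/h.
Outlet amounts (n = n₀ + Σ ν·ξ):
  C: 307 − 1(215) − 1(14.91) = 77.06
  D: 0 + 1(215) = 215
  E: 0 + 2(14.91) = 29.82
  A: 0 + 2(14.91) = 29.82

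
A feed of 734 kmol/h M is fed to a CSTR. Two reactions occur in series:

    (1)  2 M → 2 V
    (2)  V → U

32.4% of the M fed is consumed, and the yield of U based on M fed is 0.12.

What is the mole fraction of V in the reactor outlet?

Conversion of M: M consumed = 2ξ₁ = 0.324 × 734 → ξ₁ = 118.9 kmol/h.
Yield of U: 1ξ₂ / 734 = 0.12 → ξ₂ = 88.08 kmol/h.
Outlet amounts (n = n₀ + Σ ν·ξ):
  M: 734 − 2(118.9) = 496.2
  V: 0 + 2(118.9) − 1(88.08) = 149.7
  U: 0 + 1(88.08) = 88.08
Total out = 734 kmol/h; y_V = 149.7 / 734 = 0.204.

0.204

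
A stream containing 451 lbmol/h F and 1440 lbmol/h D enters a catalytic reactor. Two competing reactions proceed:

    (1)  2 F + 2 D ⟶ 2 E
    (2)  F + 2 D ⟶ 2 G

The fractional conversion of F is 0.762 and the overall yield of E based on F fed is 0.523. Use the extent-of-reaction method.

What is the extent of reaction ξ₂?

Yield of E: 2ξ₁ / 451 = 0.523 → ξ₁ = 117.9 lbmol/h.
Conversion of F: 2ξ₁ + 1ξ₂ = 0.762 × 451 = 343.7 → ξ₂ = 107.8 lbmol/h.
Outlet amounts (n = n₀ + Σ ν·ξ):
  F: 451 − 2(117.9) − 1(107.8) = 107.3
  D: 1440 − 2(117.9) − 2(107.8) = 988.5
  E: 0 + 2(117.9) = 235.9
  G: 0 + 2(107.8) = 215.6

ξ₂ = 108 lbmol/h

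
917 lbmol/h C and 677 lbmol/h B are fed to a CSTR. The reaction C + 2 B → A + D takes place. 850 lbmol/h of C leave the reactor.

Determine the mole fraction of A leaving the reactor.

For C: n = n₀ − 1ξ → 850 = 917 − 1ξ, giving ξ = 67 lbmol/h.
Outlet amounts (n = n₀ + ν ξ):
  C: 917 − 1(67) = 850
  B: 677 − 2(67) = 543
  A: 0 + 1(67) = 67
  D: 0 + 1(67) = 67
Total out = 1527 lbmol/h; y_A = 67 / 1527 = 0.04388.

0.0439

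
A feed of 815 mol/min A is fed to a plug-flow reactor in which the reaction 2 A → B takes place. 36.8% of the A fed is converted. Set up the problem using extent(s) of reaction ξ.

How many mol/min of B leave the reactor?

150 mol/min

A reacted = 0.368 × 815 = 299.9 mol/min; ν_A = −2, so ξ = 299.9/2 = 150 mol/min.
Outlet amounts (n = n₀ + ν ξ):
  A: 815 − 2(150) = 515.1
  B: 0 + 1(150) = 150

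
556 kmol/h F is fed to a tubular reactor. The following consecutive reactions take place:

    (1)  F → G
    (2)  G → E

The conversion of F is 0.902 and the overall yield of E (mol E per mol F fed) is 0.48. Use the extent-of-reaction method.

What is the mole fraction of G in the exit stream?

Conversion of F: F consumed = 1ξ₁ = 0.902 × 556 → ξ₁ = 501.5 kmol/h.
Yield of E: 1ξ₂ / 556 = 0.48 → ξ₂ = 266.9 kmol/h.
Outlet amounts (n = n₀ + Σ ν·ξ):
  F: 556 − 1(501.5) = 54.49
  G: 0 + 1(501.5) − 1(266.9) = 234.6
  E: 0 + 1(266.9) = 266.9
Total out = 556 kmol/h; y_G = 234.6 / 556 = 0.422.

0.422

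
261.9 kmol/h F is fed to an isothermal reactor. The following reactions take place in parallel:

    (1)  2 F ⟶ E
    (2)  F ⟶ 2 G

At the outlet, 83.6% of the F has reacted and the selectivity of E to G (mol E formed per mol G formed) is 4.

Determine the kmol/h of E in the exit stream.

103 kmol/h

Conversion of F: F consumed = 0.836 × 261.9 = 218.9 kmol/h = 2ξ₁ + 1ξ₂.
Selectivity: 1ξ₁ / (2ξ₂) = 4 → ξ₁ = 8 ξ₂.
Substitute: (2·8 + 1) ξ₂ = 218.9 → ξ₂ = 12.88 kmol/h, ξ₁ = 103 kmol/h.
Outlet amounts (n = n₀ + Σ ν·ξ):
  F: 261.9 − 2(103) − 1(12.88) = 42.95
  E: 0 + 1(103) = 103
  G: 0 + 2(12.88) = 25.76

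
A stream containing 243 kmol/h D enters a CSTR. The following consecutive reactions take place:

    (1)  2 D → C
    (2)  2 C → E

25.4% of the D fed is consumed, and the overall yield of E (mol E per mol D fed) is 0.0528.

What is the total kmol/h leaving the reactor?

Conversion of D: D consumed = 2ξ₁ = 0.254 × 243 → ξ₁ = 30.86 kmol/h.
Yield of E: 1ξ₂ / 243 = 0.0528 → ξ₂ = 12.83 kmol/h.
Outlet amounts (n = n₀ + Σ ν·ξ):
  D: 243 − 2(30.86) = 181.3
  C: 0 + 1(30.86) − 2(12.83) = 5.2
  E: 0 + 1(12.83) = 12.83
Total out = 181.3 + 5.2 + 12.83 = 199.3 kmol/h.

199 kmol/h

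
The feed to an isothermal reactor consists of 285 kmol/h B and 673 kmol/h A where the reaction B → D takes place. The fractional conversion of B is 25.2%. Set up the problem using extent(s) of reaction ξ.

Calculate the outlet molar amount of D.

71.8 kmol/h

B reacted = 0.252 × 285 = 71.82 kmol/h; ν_B = −1, so ξ = 71.82/1 = 71.82 kmol/h.
Outlet amounts (n = n₀ + ν ξ):
  B: 285 − 1(71.82) = 213.2
  D: 0 + 1(71.82) = 71.82
  A: 673 (inert)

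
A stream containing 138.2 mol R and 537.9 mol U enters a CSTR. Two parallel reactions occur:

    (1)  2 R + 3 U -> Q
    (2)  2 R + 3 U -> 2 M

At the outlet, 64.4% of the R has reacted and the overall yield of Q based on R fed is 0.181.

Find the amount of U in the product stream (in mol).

404 mol

Yield of Q: 1ξ₁ / 138.2 = 0.181 → ξ₁ = 25.01 mol.
Conversion of R: 2ξ₁ + 2ξ₂ = 0.644 × 138.2 = 89 → ξ₂ = 19.49 mol.
Outlet amounts (n = n₀ + Σ ν·ξ):
  R: 138.2 − 2(25.01) − 2(19.49) = 49.2
  U: 537.9 − 3(25.01) − 3(19.49) = 404.4
  Q: 0 + 1(25.01) = 25.01
  M: 0 + 2(19.49) = 38.97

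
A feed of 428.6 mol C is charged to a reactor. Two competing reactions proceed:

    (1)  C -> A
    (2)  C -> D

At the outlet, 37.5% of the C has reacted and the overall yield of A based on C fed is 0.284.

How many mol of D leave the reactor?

Yield of A: 1ξ₁ / 428.6 = 0.284 → ξ₁ = 121.7 mol.
Conversion of C: 1ξ₁ + 1ξ₂ = 0.375 × 428.6 = 160.7 → ξ₂ = 39 mol.
Outlet amounts (n = n₀ + Σ ν·ξ):
  C: 428.6 − 1(121.7) − 1(39) = 267.9
  A: 0 + 1(121.7) = 121.7
  D: 0 + 1(39) = 39

39 mol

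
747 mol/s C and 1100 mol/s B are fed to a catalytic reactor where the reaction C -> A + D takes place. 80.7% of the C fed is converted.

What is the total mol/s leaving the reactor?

C reacted = 0.807 × 747 = 602.8 mol/s; ν_C = −1, so ξ = 602.8/1 = 602.8 mol/s.
Outlet amounts (n = n₀ + ν ξ):
  C: 747 − 1(602.8) = 144.2
  A: 0 + 1(602.8) = 602.8
  D: 0 + 1(602.8) = 602.8
  B: 1100 (inert)
Total out = 144.2 + 602.8 + 602.8 + 1100 = 2450 mol/s.

2450 mol/s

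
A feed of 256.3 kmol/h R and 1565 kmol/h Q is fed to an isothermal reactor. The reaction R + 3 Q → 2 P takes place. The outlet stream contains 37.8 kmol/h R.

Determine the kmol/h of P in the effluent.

437 kmol/h

For R: n = n₀ − 1ξ → 37.8 = 256.3 − 1ξ, giving ξ = 218.5 kmol/h.
Outlet amounts (n = n₀ + ν ξ):
  R: 256.3 − 1(218.5) = 37.8
  Q: 1565 − 3(218.5) = 909.5
  P: 0 + 2(218.5) = 437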